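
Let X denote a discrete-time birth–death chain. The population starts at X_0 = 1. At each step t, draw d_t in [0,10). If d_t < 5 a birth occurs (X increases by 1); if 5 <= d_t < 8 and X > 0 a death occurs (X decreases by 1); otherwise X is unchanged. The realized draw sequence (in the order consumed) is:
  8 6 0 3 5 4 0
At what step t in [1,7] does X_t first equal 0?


2

t=0: X=1, d=8 → hold, X_1=1
t=1: X=1, d=6 → death, X_2=0
t=2: X=0, d=0 → birth, X_3=1
t=3: X=1, d=3 → birth, X_4=2
t=4: X=2, d=5 → death, X_5=1
t=5: X=1, d=4 → birth, X_6=2
t=6: X=2, d=0 → birth, X_7=3


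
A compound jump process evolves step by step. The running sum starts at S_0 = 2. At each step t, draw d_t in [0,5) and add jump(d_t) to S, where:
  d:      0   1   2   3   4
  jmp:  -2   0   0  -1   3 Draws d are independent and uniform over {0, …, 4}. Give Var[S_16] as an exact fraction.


Outcome values over d=0..4: [-2, 0, 0, -1, 3]
Σy = 0, Σy² = 14, M = 5
μ = 0/5 = 0,  σ² = 14/5 − (0)² = 14/5
Independent increments: Var[S_16] = 16·σ² = 16·(14/5) = 224/5

224/5


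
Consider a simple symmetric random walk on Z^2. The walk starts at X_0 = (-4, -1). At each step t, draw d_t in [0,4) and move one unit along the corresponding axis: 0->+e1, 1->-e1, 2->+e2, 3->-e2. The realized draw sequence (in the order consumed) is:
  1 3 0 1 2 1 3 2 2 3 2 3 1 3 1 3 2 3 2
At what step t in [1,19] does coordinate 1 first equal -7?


13

t=0: X=(-4, -1), d=1 → -e1, X_1=(-5, -1)
t=1: X=(-5, -1), d=3 → -e2, X_2=(-5, -2)
t=2: X=(-5, -2), d=0 → +e1, X_3=(-4, -2)
t=3: X=(-4, -2), d=1 → -e1, X_4=(-5, -2)
t=4: X=(-5, -2), d=2 → +e2, X_5=(-5, -1)
t=5: X=(-5, -1), d=1 → -e1, X_6=(-6, -1)
t=6: X=(-6, -1), d=3 → -e2, X_7=(-6, -2)
t=7: X=(-6, -2), d=2 → +e2, X_8=(-6, -1)
t=8: X=(-6, -1), d=2 → +e2, X_9=(-6, 0)
t=9: X=(-6, 0), d=3 → -e2, X_10=(-6, -1)
t=10: X=(-6, -1), d=2 → +e2, X_11=(-6, 0)
t=11: X=(-6, 0), d=3 → -e2, X_12=(-6, -1)
t=12: X=(-6, -1), d=1 → -e1, X_13=(-7, -1)
t=13: X=(-7, -1), d=3 → -e2, X_14=(-7, -2)
t=14: X=(-7, -2), d=1 → -e1, X_15=(-8, -2)
t=15: X=(-8, -2), d=3 → -e2, X_16=(-8, -3)
t=16: X=(-8, -3), d=2 → +e2, X_17=(-8, -2)
t=17: X=(-8, -2), d=3 → -e2, X_18=(-8, -3)
t=18: X=(-8, -3), d=2 → +e2, X_19=(-8, -2)


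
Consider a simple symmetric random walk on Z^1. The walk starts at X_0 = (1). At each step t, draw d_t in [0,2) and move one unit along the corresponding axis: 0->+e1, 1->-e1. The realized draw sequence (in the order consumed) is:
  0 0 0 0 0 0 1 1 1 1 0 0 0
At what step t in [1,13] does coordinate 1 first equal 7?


6

t=0: X=(1), d=0 → +e1, X_1=(2)
t=1: X=(2), d=0 → +e1, X_2=(3)
t=2: X=(3), d=0 → +e1, X_3=(4)
t=3: X=(4), d=0 → +e1, X_4=(5)
t=4: X=(5), d=0 → +e1, X_5=(6)
t=5: X=(6), d=0 → +e1, X_6=(7)
t=6: X=(7), d=1 → -e1, X_7=(6)
t=7: X=(6), d=1 → -e1, X_8=(5)
t=8: X=(5), d=1 → -e1, X_9=(4)
t=9: X=(4), d=1 → -e1, X_10=(3)
t=10: X=(3), d=0 → +e1, X_11=(4)
t=11: X=(4), d=0 → +e1, X_12=(5)
t=12: X=(5), d=0 → +e1, X_13=(6)


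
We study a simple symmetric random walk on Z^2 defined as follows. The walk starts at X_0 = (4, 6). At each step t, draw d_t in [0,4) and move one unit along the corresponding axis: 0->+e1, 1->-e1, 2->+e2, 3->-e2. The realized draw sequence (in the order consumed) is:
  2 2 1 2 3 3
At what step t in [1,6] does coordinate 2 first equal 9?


4

t=0: X=(4, 6), d=2 → +e2, X_1=(4, 7)
t=1: X=(4, 7), d=2 → +e2, X_2=(4, 8)
t=2: X=(4, 8), d=1 → -e1, X_3=(3, 8)
t=3: X=(3, 8), d=2 → +e2, X_4=(3, 9)
t=4: X=(3, 9), d=3 → -e2, X_5=(3, 8)
t=5: X=(3, 8), d=3 → -e2, X_6=(3, 7)


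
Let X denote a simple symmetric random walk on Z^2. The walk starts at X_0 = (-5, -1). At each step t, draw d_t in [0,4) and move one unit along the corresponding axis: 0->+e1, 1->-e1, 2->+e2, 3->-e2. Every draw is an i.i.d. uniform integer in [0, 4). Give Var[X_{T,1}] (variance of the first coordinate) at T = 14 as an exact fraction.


Outcome values over d=0..3: [1, -1, 0, 0]
Σy = 0, Σy² = 2, M = 4
μ = 0/4 = 0,  σ² = 2/4 − (0)² = 1/2
Independent increments: Var[X_14] = 14·σ² = 14·(1/2) = 7

7


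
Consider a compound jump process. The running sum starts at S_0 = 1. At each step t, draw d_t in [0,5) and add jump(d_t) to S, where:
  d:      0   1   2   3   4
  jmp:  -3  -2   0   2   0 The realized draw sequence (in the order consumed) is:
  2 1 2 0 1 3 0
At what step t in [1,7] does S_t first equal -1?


t=0: S=1, d=2, jump=0, S_1=1
t=1: S=1, d=1, jump=-2, S_2=-1
t=2: S=-1, d=2, jump=0, S_3=-1
t=3: S=-1, d=0, jump=-3, S_4=-4
t=4: S=-4, d=1, jump=-2, S_5=-6
t=5: S=-6, d=3, jump=2, S_6=-4
t=6: S=-4, d=0, jump=-3, S_7=-7

2


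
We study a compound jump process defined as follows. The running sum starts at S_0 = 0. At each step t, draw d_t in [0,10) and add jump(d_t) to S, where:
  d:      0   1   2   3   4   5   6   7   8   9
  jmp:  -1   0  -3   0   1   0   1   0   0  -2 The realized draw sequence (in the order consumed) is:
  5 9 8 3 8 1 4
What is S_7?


-1

t=0: S=0, d=5, jump=0, S_1=0
t=1: S=0, d=9, jump=-2, S_2=-2
t=2: S=-2, d=8, jump=0, S_3=-2
t=3: S=-2, d=3, jump=0, S_4=-2
t=4: S=-2, d=8, jump=0, S_5=-2
t=5: S=-2, d=1, jump=0, S_6=-2
t=6: S=-2, d=4, jump=1, S_7=-1


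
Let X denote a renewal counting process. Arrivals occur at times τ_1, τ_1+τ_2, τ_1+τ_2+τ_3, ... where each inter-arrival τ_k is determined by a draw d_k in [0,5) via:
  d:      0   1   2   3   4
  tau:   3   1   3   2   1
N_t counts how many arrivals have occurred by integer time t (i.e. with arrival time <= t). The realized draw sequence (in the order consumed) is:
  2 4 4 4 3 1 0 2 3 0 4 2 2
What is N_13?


7

draw d_1=2: τ_1=3, arrival time A_1=3
draw d_2=4: τ_2=1, arrival time A_2=4
draw d_3=4: τ_3=1, arrival time A_3=5
draw d_4=4: τ_4=1, arrival time A_4=6
draw d_5=3: τ_5=2, arrival time A_5=8
draw d_6=1: τ_6=1, arrival time A_6=9
draw d_7=0: τ_7=3, arrival time A_7=12
draw d_8=2: τ_8=3, arrival time A_8=15
draw d_9=3: τ_9=2, arrival time A_9=17
draw d_10=0: τ_10=3, arrival time A_10=20
draw d_11=4: τ_11=1, arrival time A_11=21
draw d_12=2: τ_12=3, arrival time A_12=24
draw d_13=2: τ_13=3, arrival time A_13=27
N_t over t=0..13: 0:0 1:0 2:0 3:1 4:2 5:3 6:4 7:4 8:5 9:6 10:6 11:6 12:7 13:7


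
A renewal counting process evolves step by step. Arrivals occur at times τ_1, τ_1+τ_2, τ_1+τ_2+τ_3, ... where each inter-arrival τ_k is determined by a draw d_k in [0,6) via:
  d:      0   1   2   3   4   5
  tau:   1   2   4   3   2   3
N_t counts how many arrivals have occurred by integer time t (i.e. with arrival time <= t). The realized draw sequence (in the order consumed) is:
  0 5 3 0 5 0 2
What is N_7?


draw d_1=0: τ_1=1, arrival time A_1=1
draw d_2=5: τ_2=3, arrival time A_2=4
draw d_3=3: τ_3=3, arrival time A_3=7
draw d_4=0: τ_4=1, arrival time A_4=8
draw d_5=5: τ_5=3, arrival time A_5=11
draw d_6=0: τ_6=1, arrival time A_6=12
draw d_7=2: τ_7=4, arrival time A_7=16
N_t over t=0..7: 0:0 1:1 2:1 3:1 4:2 5:2 6:2 7:3

3


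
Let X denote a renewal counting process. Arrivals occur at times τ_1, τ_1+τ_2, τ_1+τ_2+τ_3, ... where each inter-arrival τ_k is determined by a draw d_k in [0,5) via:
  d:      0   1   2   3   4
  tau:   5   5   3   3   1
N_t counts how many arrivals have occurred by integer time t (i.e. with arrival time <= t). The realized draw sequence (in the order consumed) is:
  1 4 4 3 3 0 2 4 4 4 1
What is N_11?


draw d_1=1: τ_1=5, arrival time A_1=5
draw d_2=4: τ_2=1, arrival time A_2=6
draw d_3=4: τ_3=1, arrival time A_3=7
draw d_4=3: τ_4=3, arrival time A_4=10
draw d_5=3: τ_5=3, arrival time A_5=13
draw d_6=0: τ_6=5, arrival time A_6=18
draw d_7=2: τ_7=3, arrival time A_7=21
draw d_8=4: τ_8=1, arrival time A_8=22
draw d_9=4: τ_9=1, arrival time A_9=23
draw d_10=4: τ_10=1, arrival time A_10=24
draw d_11=1: τ_11=5, arrival time A_11=29
N_t over t=0..11: 0:0 1:0 2:0 3:0 4:0 5:1 6:2 7:3 8:3 9:3 10:4 11:4

4


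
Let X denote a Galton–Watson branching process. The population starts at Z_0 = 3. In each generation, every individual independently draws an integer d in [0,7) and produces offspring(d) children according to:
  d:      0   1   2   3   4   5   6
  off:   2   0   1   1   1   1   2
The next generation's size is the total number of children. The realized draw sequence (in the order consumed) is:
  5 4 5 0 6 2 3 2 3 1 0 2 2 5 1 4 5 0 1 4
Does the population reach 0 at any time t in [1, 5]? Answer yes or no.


gen 0: Z_0=3, draws=[5, 4, 5], offspring=[1, 1, 1], Z_1=3
gen 1: Z_1=3, draws=[0, 6, 2], offspring=[2, 2, 1], Z_2=5
gen 2: Z_2=5, draws=[3, 2, 3, 1, 0], offspring=[1, 1, 1, 0, 2], Z_3=5
gen 3: Z_3=5, draws=[2, 2, 5, 1, 4], offspring=[1, 1, 1, 0, 1], Z_4=4
gen 4: Z_4=4, draws=[5, 0, 1, 4], offspring=[1, 2, 0, 1], Z_5=4

no


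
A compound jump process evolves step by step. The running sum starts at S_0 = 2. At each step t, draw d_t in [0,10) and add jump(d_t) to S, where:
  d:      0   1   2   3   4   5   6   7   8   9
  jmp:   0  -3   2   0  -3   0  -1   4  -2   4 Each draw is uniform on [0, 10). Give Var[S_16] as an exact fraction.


2356/25

Outcome values over d=0..9: [0, -3, 2, 0, -3, 0, -1, 4, -2, 4]
Σy = 1, Σy² = 59, M = 10
μ = 1/10 = 1/10,  σ² = 59/10 − (1/10)² = 589/100
Independent increments: Var[S_16] = 16·σ² = 16·(589/100) = 2356/25


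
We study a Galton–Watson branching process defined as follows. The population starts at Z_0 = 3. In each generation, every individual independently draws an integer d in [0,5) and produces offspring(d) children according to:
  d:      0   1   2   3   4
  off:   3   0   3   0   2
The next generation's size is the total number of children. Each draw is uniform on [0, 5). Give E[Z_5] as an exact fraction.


Outcome values over d=0..4: [3, 0, 3, 0, 2]
Σy = 8, Σy² = 22, M = 5
μ = 8/5 = 8/5,  σ² = 22/5 − (8/5)² = 46/25
E[Z_0] = 3
E[Z_1] = 8/5·E[Z_0] = 24/5
E[Z_2] = 8/5·E[Z_1] = 192/25
E[Z_3] = 8/5·E[Z_2] = 1536/125
E[Z_4] = 8/5·E[Z_3] = 12288/625
E[Z_5] = 8/5·E[Z_4] = 98304/3125

98304/3125


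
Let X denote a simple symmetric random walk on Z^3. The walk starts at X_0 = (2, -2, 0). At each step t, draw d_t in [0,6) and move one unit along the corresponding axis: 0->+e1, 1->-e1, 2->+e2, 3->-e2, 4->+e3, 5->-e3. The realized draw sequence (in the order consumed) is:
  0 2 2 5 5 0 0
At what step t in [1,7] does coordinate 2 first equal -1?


t=0: X=(2, -2, 0), d=0 → +e1, X_1=(3, -2, 0)
t=1: X=(3, -2, 0), d=2 → +e2, X_2=(3, -1, 0)
t=2: X=(3, -1, 0), d=2 → +e2, X_3=(3, 0, 0)
t=3: X=(3, 0, 0), d=5 → -e3, X_4=(3, 0, -1)
t=4: X=(3, 0, -1), d=5 → -e3, X_5=(3, 0, -2)
t=5: X=(3, 0, -2), d=0 → +e1, X_6=(4, 0, -2)
t=6: X=(4, 0, -2), d=0 → +e1, X_7=(5, 0, -2)

2


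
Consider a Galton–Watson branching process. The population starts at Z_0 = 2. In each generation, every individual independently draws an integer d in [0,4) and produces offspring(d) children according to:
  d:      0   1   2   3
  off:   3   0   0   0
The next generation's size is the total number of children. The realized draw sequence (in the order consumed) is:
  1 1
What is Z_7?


gen 0: Z_0=2, draws=[1, 1], offspring=[0, 0], Z_1=0
gen 1: Z_1=0, draws=[], offspring=[], Z_2=0
gen 2: Z_2=0, draws=[], offspring=[], Z_3=0
gen 3: Z_3=0, draws=[], offspring=[], Z_4=0
gen 4: Z_4=0, draws=[], offspring=[], Z_5=0
gen 5: Z_5=0, draws=[], offspring=[], Z_6=0
gen 6: Z_6=0, draws=[], offspring=[], Z_7=0

0


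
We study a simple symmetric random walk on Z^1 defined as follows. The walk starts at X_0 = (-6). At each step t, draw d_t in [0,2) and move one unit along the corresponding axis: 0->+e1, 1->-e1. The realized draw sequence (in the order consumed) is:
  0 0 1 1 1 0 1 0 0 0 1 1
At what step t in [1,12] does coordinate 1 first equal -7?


5

t=0: X=(-6), d=0 → +e1, X_1=(-5)
t=1: X=(-5), d=0 → +e1, X_2=(-4)
t=2: X=(-4), d=1 → -e1, X_3=(-5)
t=3: X=(-5), d=1 → -e1, X_4=(-6)
t=4: X=(-6), d=1 → -e1, X_5=(-7)
t=5: X=(-7), d=0 → +e1, X_6=(-6)
t=6: X=(-6), d=1 → -e1, X_7=(-7)
t=7: X=(-7), d=0 → +e1, X_8=(-6)
t=8: X=(-6), d=0 → +e1, X_9=(-5)
t=9: X=(-5), d=0 → +e1, X_10=(-4)
t=10: X=(-4), d=1 → -e1, X_11=(-5)
t=11: X=(-5), d=1 → -e1, X_12=(-6)


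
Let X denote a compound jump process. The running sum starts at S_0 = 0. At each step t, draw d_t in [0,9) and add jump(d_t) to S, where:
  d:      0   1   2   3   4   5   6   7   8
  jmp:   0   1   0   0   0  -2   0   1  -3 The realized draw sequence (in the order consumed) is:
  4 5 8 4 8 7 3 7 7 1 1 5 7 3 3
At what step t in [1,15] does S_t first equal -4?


t=0: S=0, d=4, jump=0, S_1=0
t=1: S=0, d=5, jump=-2, S_2=-2
t=2: S=-2, d=8, jump=-3, S_3=-5
t=3: S=-5, d=4, jump=0, S_4=-5
t=4: S=-5, d=8, jump=-3, S_5=-8
t=5: S=-8, d=7, jump=1, S_6=-7
t=6: S=-7, d=3, jump=0, S_7=-7
t=7: S=-7, d=7, jump=1, S_8=-6
t=8: S=-6, d=7, jump=1, S_9=-5
t=9: S=-5, d=1, jump=1, S_10=-4
t=10: S=-4, d=1, jump=1, S_11=-3
t=11: S=-3, d=5, jump=-2, S_12=-5
t=12: S=-5, d=7, jump=1, S_13=-4
t=13: S=-4, d=3, jump=0, S_14=-4
t=14: S=-4, d=3, jump=0, S_15=-4

10


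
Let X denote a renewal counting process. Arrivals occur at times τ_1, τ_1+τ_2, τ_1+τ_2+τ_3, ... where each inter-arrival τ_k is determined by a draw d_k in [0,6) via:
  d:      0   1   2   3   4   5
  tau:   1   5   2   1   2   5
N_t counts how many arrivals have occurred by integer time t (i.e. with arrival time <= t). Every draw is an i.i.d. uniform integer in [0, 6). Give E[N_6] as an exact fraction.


Inter-arrival values over d=0..5: [1, 5, 2, 1, 2, 5]
Each d has probability 1/6, so the pmf of τ is: f(1) = 1/3, f(2) = 1/3, f(5) = 1/3
Renewal equation for m(n) = E[N_n]: condition on τ_1 = k (if k <= n, one arrival plus a fresh copy on the remaining n−k steps): m(n) = F(n) + Σ_{k<=n} f(k)·m(n−k), where F(n) = P(τ <= n) and m(0) = 0
m(1) = F(1) = 1/3
m(2) = F(2) + f(1)·m(1) = 2/3 + 1/3·1/3 = 7/9
m(3) = F(3) + f(1)·m(2) + f(2)·m(1) = 2/3 + 1/3·7/9 + 1/3·1/3 = 28/27
m(4) = F(4) + f(1)·m(3) + f(2)·m(2) = 2/3 + 1/3·28/27 + 1/3·7/9 = 103/81
m(5) = F(5) + f(1)·m(4) + f(2)·m(3) = 1 + 1/3·103/81 + 1/3·28/27 = 430/243
m(6) = F(6) + f(1)·m(5) + f(2)·m(4) + f(5)·m(1) = 1 + 1/3·430/243 + 1/3·103/81 + 1/3·1/3 = 1549/729
E[N_6] = m(6) = 1549/729

1549/729


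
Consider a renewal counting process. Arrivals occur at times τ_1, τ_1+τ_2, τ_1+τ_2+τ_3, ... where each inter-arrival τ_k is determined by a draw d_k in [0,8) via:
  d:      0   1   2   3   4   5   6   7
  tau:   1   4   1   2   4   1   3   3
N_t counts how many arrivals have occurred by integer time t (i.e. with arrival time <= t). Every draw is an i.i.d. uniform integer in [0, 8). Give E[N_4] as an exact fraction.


6401/4096

Inter-arrival values over d=0..7: [1, 4, 1, 2, 4, 1, 3, 3]
Each d has probability 1/8, so the pmf of τ is: f(1) = 3/8, f(2) = 1/8, f(3) = 1/4, f(4) = 1/4
Renewal equation for m(n) = E[N_n]: condition on τ_1 = k (if k <= n, one arrival plus a fresh copy on the remaining n−k steps): m(n) = F(n) + Σ_{k<=n} f(k)·m(n−k), where F(n) = P(τ <= n) and m(0) = 0
m(1) = F(1) = 3/8
m(2) = F(2) + f(1)·m(1) = 1/2 + 3/8·3/8 = 41/64
m(3) = F(3) + f(1)·m(2) + f(2)·m(1) = 3/4 + 3/8·41/64 + 1/8·3/8 = 531/512
m(4) = F(4) + f(1)·m(3) + f(2)·m(2) + f(3)·m(1) = 1 + 3/8·531/512 + 1/8·41/64 + 1/4·3/8 = 6401/4096
E[N_4] = m(4) = 6401/4096


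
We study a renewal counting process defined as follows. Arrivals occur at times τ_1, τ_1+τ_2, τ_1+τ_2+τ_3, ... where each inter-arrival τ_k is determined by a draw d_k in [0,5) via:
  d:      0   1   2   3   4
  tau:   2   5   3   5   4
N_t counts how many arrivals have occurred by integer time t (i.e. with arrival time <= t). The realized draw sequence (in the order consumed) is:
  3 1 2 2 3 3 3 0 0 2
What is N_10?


draw d_1=3: τ_1=5, arrival time A_1=5
draw d_2=1: τ_2=5, arrival time A_2=10
draw d_3=2: τ_3=3, arrival time A_3=13
draw d_4=2: τ_4=3, arrival time A_4=16
draw d_5=3: τ_5=5, arrival time A_5=21
draw d_6=3: τ_6=5, arrival time A_6=26
draw d_7=3: τ_7=5, arrival time A_7=31
draw d_8=0: τ_8=2, arrival time A_8=33
draw d_9=0: τ_9=2, arrival time A_9=35
draw d_10=2: τ_10=3, arrival time A_10=38
N_t over t=0..10: 0:0 1:0 2:0 3:0 4:0 5:1 6:1 7:1 8:1 9:1 10:2

2


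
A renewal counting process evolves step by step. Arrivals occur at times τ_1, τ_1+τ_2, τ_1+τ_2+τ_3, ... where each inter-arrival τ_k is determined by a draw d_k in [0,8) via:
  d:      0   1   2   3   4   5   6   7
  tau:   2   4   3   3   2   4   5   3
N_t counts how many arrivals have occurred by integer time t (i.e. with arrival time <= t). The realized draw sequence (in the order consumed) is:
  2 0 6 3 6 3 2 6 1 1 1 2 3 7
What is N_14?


draw d_1=2: τ_1=3, arrival time A_1=3
draw d_2=0: τ_2=2, arrival time A_2=5
draw d_3=6: τ_3=5, arrival time A_3=10
draw d_4=3: τ_4=3, arrival time A_4=13
draw d_5=6: τ_5=5, arrival time A_5=18
draw d_6=3: τ_6=3, arrival time A_6=21
draw d_7=2: τ_7=3, arrival time A_7=24
draw d_8=6: τ_8=5, arrival time A_8=29
draw d_9=1: τ_9=4, arrival time A_9=33
draw d_10=1: τ_10=4, arrival time A_10=37
draw d_11=1: τ_11=4, arrival time A_11=41
draw d_12=2: τ_12=3, arrival time A_12=44
draw d_13=3: τ_13=3, arrival time A_13=47
draw d_14=7: τ_14=3, arrival time A_14=50
N_t over t=0..14: 0:0 1:0 2:0 3:1 4:1 5:2 6:2 7:2 8:2 9:2 10:3 11:3 12:3 13:4 14:4

4


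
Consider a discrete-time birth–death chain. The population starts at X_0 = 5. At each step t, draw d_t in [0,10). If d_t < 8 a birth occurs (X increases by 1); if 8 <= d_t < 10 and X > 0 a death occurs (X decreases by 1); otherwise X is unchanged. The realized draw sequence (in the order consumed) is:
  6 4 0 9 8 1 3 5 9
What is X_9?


8

t=0: X=5, d=6 → birth, X_1=6
t=1: X=6, d=4 → birth, X_2=7
t=2: X=7, d=0 → birth, X_3=8
t=3: X=8, d=9 → death, X_4=7
t=4: X=7, d=8 → death, X_5=6
t=5: X=6, d=1 → birth, X_6=7
t=6: X=7, d=3 → birth, X_7=8
t=7: X=8, d=5 → birth, X_8=9
t=8: X=9, d=9 → death, X_9=8


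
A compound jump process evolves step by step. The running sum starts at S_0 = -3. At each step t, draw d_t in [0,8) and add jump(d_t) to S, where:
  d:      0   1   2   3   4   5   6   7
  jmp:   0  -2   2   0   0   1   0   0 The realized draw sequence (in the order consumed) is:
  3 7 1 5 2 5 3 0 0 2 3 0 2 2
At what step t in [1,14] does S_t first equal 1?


t=0: S=-3, d=3, jump=0, S_1=-3
t=1: S=-3, d=7, jump=0, S_2=-3
t=2: S=-3, d=1, jump=-2, S_3=-5
t=3: S=-5, d=5, jump=1, S_4=-4
t=4: S=-4, d=2, jump=2, S_5=-2
t=5: S=-2, d=5, jump=1, S_6=-1
t=6: S=-1, d=3, jump=0, S_7=-1
t=7: S=-1, d=0, jump=0, S_8=-1
t=8: S=-1, d=0, jump=0, S_9=-1
t=9: S=-1, d=2, jump=2, S_10=1
t=10: S=1, d=3, jump=0, S_11=1
t=11: S=1, d=0, jump=0, S_12=1
t=12: S=1, d=2, jump=2, S_13=3
t=13: S=3, d=2, jump=2, S_14=5

10


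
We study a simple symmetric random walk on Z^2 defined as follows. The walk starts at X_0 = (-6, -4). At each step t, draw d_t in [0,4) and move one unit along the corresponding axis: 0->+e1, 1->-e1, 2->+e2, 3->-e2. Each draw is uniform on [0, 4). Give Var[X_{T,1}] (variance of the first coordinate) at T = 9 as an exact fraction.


9/2

Outcome values over d=0..3: [1, -1, 0, 0]
Σy = 0, Σy² = 2, M = 4
μ = 0/4 = 0,  σ² = 2/4 − (0)² = 1/2
Independent increments: Var[X_9] = 9·σ² = 9·(1/2) = 9/2


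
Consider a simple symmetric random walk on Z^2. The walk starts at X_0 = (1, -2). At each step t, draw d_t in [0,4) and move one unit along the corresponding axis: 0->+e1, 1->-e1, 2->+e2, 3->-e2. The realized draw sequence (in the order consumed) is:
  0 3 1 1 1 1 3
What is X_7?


t=0: X=(1, -2), d=0 → +e1, X_1=(2, -2)
t=1: X=(2, -2), d=3 → -e2, X_2=(2, -3)
t=2: X=(2, -3), d=1 → -e1, X_3=(1, -3)
t=3: X=(1, -3), d=1 → -e1, X_4=(0, -3)
t=4: X=(0, -3), d=1 → -e1, X_5=(-1, -3)
t=5: X=(-1, -3), d=1 → -e1, X_6=(-2, -3)
t=6: X=(-2, -3), d=3 → -e2, X_7=(-2, -4)

(-2, -4)


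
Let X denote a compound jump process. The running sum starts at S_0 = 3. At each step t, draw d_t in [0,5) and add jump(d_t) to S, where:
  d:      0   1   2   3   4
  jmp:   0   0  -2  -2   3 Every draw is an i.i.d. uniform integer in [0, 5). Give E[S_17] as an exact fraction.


Outcome values over d=0..4: [0, 0, -2, -2, 3]
Σy = -1, Σy² = 17, M = 5
μ = -1/5 = -1/5,  σ² = 17/5 − (-1/5)² = 84/25
E[S_17] = 3 + 17·(-1/5) = -2/5

-2/5


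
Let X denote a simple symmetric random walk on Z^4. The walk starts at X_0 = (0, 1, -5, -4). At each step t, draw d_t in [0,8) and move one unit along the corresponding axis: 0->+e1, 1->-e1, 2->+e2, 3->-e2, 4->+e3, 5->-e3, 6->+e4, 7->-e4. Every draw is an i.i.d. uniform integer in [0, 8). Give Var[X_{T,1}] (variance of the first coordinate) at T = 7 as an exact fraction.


7/4

Outcome values over d=0..7: [1, -1, 0, 0, 0, 0, 0, 0]
Σy = 0, Σy² = 2, M = 8
μ = 0/8 = 0,  σ² = 2/8 − (0)² = 1/4
Independent increments: Var[X_7] = 7·σ² = 7·(1/4) = 7/4


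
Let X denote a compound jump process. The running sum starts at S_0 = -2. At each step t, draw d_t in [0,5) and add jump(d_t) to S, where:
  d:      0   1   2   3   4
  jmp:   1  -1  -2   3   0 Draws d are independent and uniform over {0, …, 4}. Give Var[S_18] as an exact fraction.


1332/25

Outcome values over d=0..4: [1, -1, -2, 3, 0]
Σy = 1, Σy² = 15, M = 5
μ = 1/5 = 1/5,  σ² = 15/5 − (1/5)² = 74/25
Independent increments: Var[S_18] = 18·σ² = 18·(74/25) = 1332/25


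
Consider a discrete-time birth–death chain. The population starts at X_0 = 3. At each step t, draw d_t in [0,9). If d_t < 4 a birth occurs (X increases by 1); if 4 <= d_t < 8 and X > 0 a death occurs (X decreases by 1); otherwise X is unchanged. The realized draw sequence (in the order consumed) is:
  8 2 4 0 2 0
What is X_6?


t=0: X=3, d=8 → hold, X_1=3
t=1: X=3, d=2 → birth, X_2=4
t=2: X=4, d=4 → death, X_3=3
t=3: X=3, d=0 → birth, X_4=4
t=4: X=4, d=2 → birth, X_5=5
t=5: X=5, d=0 → birth, X_6=6

6


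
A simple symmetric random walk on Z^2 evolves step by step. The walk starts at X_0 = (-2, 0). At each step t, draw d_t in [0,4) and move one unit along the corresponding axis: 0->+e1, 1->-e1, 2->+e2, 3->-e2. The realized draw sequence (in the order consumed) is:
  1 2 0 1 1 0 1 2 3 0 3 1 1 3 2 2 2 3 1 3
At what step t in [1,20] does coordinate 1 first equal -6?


19

t=0: X=(-2, 0), d=1 → -e1, X_1=(-3, 0)
t=1: X=(-3, 0), d=2 → +e2, X_2=(-3, 1)
t=2: X=(-3, 1), d=0 → +e1, X_3=(-2, 1)
t=3: X=(-2, 1), d=1 → -e1, X_4=(-3, 1)
t=4: X=(-3, 1), d=1 → -e1, X_5=(-4, 1)
t=5: X=(-4, 1), d=0 → +e1, X_6=(-3, 1)
t=6: X=(-3, 1), d=1 → -e1, X_7=(-4, 1)
t=7: X=(-4, 1), d=2 → +e2, X_8=(-4, 2)
t=8: X=(-4, 2), d=3 → -e2, X_9=(-4, 1)
t=9: X=(-4, 1), d=0 → +e1, X_10=(-3, 1)
t=10: X=(-3, 1), d=3 → -e2, X_11=(-3, 0)
t=11: X=(-3, 0), d=1 → -e1, X_12=(-4, 0)
t=12: X=(-4, 0), d=1 → -e1, X_13=(-5, 0)
t=13: X=(-5, 0), d=3 → -e2, X_14=(-5, -1)
t=14: X=(-5, -1), d=2 → +e2, X_15=(-5, 0)
t=15: X=(-5, 0), d=2 → +e2, X_16=(-5, 1)
t=16: X=(-5, 1), d=2 → +e2, X_17=(-5, 2)
t=17: X=(-5, 2), d=3 → -e2, X_18=(-5, 1)
t=18: X=(-5, 1), d=1 → -e1, X_19=(-6, 1)
t=19: X=(-6, 1), d=3 → -e2, X_20=(-6, 0)


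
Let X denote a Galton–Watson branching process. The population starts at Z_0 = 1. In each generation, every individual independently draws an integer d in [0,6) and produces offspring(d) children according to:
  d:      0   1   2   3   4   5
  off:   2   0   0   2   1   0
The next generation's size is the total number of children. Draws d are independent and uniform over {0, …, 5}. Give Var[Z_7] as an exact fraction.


91445609375/78364164096

Outcome values over d=0..5: [2, 0, 0, 2, 1, 0]
Σy = 5, Σy² = 9, M = 6
μ = 5/6 = 5/6,  σ² = 9/6 − (5/6)² = 29/36
V_0 = 0, E_0 = 1
V_1 = 29/36·E_0 + (5/6)²·V_0 = 29/36;  E_1 = 5/6
V_2 = 29/36·E_1 + (5/6)²·V_1 = 1595/1296;  E_2 = 25/36
V_3 = 29/36·E_2 + (5/6)²·V_2 = 65975/46656;  E_3 = 125/216
V_4 = 29/36·E_3 + (5/6)²·V_3 = 2432375/1679616;  E_4 = 625/1296
V_5 = 29/36·E_4 + (5/6)²·V_4 = 84299375/60466176;  E_5 = 3125/7776
V_6 = 29/36·E_5 + (5/6)²·V_5 = 2812184375/2176782336;  E_6 = 15625/46656
V_7 = 29/36·E_6 + (5/6)²·V_6 = 91445609375/78364164096;  E_7 = 78125/279936


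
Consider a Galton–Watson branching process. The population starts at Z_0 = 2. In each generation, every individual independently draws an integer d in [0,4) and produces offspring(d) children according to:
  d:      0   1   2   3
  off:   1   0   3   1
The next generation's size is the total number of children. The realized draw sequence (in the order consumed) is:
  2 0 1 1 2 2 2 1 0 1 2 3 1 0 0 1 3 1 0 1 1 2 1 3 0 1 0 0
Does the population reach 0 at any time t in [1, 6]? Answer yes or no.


no

gen 0: Z_0=2, draws=[2, 0], offspring=[3, 1], Z_1=4
gen 1: Z_1=4, draws=[1, 1, 2, 2], offspring=[0, 0, 3, 3], Z_2=6
gen 2: Z_2=6, draws=[2, 1, 0, 1, 2, 3], offspring=[3, 0, 1, 0, 3, 1], Z_3=8
gen 3: Z_3=8, draws=[1, 0, 0, 1, 3, 1, 0, 1], offspring=[0, 1, 1, 0, 1, 0, 1, 0], Z_4=4
gen 4: Z_4=4, draws=[1, 2, 1, 3], offspring=[0, 3, 0, 1], Z_5=4
gen 5: Z_5=4, draws=[0, 1, 0, 0], offspring=[1, 0, 1, 1], Z_6=3


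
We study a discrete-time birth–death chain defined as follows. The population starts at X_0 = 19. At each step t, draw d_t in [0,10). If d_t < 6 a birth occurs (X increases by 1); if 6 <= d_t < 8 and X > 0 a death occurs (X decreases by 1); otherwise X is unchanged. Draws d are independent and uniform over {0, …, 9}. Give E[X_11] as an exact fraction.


117/5

X can drop by at most 1 per step and X_0 = 19 > T = 11, so X_t >= 19 − t >= 8 > 0 for every t <= 11: the floor at 0 (the 'and X > 0' condition) never binds. Hence X_11 = X_0 + Σ_{t<11} Y_t with i.i.d. increments Y_t = y(d_t) ∈ {+1, −1, 0}.
Outcome values over d=0..9: [1, 1, 1, 1, 1, 1, -1, -1, 0, 0]
Σy = 4, Σy² = 8, M = 10
μ = 4/10 = 2/5,  σ² = 8/10 − (2/5)² = 16/25
E[X_11] = 19 + 11·(2/5) = 117/5


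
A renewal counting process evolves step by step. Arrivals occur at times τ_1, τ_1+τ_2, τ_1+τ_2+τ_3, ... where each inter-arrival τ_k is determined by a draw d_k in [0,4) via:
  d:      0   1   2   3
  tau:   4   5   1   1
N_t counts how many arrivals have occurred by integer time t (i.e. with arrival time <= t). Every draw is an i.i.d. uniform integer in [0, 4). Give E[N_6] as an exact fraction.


139/64

Inter-arrival values over d=0..3: [4, 5, 1, 1]
Each d has probability 1/4, so the pmf of τ is: f(1) = 1/2, f(4) = 1/4, f(5) = 1/4
Renewal equation for m(n) = E[N_n]: condition on τ_1 = k (if k <= n, one arrival plus a fresh copy on the remaining n−k steps): m(n) = F(n) + Σ_{k<=n} f(k)·m(n−k), where F(n) = P(τ <= n) and m(0) = 0
m(1) = F(1) = 1/2
m(2) = F(2) + f(1)·m(1) = 1/2 + 1/2·1/2 = 3/4
m(3) = F(3) + f(1)·m(2) = 1/2 + 1/2·3/4 = 7/8
m(4) = F(4) + f(1)·m(3) = 3/4 + 1/2·7/8 = 19/16
m(5) = F(5) + f(1)·m(4) + f(4)·m(1) = 1 + 1/2·19/16 + 1/4·1/2 = 55/32
m(6) = F(6) + f(1)·m(5) + f(4)·m(2) + f(5)·m(1) = 1 + 1/2·55/32 + 1/4·3/4 + 1/4·1/2 = 139/64
E[N_6] = m(6) = 139/64


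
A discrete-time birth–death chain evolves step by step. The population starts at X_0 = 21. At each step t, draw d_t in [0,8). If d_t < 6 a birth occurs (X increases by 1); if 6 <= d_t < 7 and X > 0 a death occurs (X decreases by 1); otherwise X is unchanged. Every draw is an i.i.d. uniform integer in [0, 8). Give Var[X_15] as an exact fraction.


465/64

X can drop by at most 1 per step and X_0 = 21 > T = 15, so X_t >= 21 − t >= 6 > 0 for every t <= 15: the floor at 0 (the 'and X > 0' condition) never binds. Hence X_15 = X_0 + Σ_{t<15} Y_t with i.i.d. increments Y_t = y(d_t) ∈ {+1, −1, 0}.
Outcome values over d=0..7: [1, 1, 1, 1, 1, 1, -1, 0]
Σy = 5, Σy² = 7, M = 8
μ = 5/8 = 5/8,  σ² = 7/8 − (5/8)² = 31/64
Independent increments: Var[X_15] = 15·σ² = 15·(31/64) = 465/64


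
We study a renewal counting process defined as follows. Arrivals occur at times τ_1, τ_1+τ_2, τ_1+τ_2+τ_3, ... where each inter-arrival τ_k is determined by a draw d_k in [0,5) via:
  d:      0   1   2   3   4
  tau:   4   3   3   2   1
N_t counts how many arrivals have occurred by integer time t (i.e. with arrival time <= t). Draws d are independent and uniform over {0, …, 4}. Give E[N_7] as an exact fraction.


193311/78125

Inter-arrival values over d=0..4: [4, 3, 3, 2, 1]
Each d has probability 1/5, so the pmf of τ is: f(1) = 1/5, f(2) = 1/5, f(3) = 2/5, f(4) = 1/5
Renewal equation for m(n) = E[N_n]: condition on τ_1 = k (if k <= n, one arrival plus a fresh copy on the remaining n−k steps): m(n) = F(n) + Σ_{k<=n} f(k)·m(n−k), where F(n) = P(τ <= n) and m(0) = 0
m(1) = F(1) = 1/5
m(2) = F(2) + f(1)·m(1) = 2/5 + 1/5·1/5 = 11/25
m(3) = F(3) + f(1)·m(2) + f(2)·m(1) = 4/5 + 1/5·11/25 + 1/5·1/5 = 116/125
m(4) = F(4) + f(1)·m(3) + f(2)·m(2) + f(3)·m(1) = 1 + 1/5·116/125 + 1/5·11/25 + 2/5·1/5 = 846/625
m(5) = F(5) + f(1)·m(4) + f(2)·m(3) + f(3)·m(2) + f(4)·m(1) = 1 + 1/5·846/625 + 1/5·116/125 + 2/5·11/25 + 1/5·1/5 = 5226/3125
m(6) = F(6) + f(1)·m(5) + f(2)·m(4) + f(3)·m(3) + f(4)·m(2) = 1 + 1/5·5226/3125 + 1/5·846/625 + 2/5·116/125 + 1/5·11/25 = 32256/15625
m(7) = F(7) + f(1)·m(6) + f(2)·m(5) + f(3)·m(4) + f(4)·m(3) = 1 + 1/5·32256/15625 + 1/5·5226/3125 + 2/5·846/625 + 1/5·116/125 = 193311/78125
E[N_7] = m(7) = 193311/78125


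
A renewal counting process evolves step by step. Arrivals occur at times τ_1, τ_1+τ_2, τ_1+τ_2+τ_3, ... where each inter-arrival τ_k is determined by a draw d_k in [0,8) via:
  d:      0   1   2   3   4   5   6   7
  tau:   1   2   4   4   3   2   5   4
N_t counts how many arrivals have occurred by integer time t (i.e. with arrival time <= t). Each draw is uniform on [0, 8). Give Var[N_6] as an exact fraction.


Inter-arrival values over d=0..7: [1, 2, 4, 4, 3, 2, 5, 4]
Each d has probability 1/8, so the pmf of τ is: f(1) = 1/8, f(2) = 1/4, f(3) = 1/8, f(4) = 3/8, f(5) = 1/8
Let p_n(j) = P(N_n = j), with p_0 = [1]. Condition on τ_1: p_n(0) = P(τ > n), and for j >= 1, p_n(j) = Σ_{k<=n} f(k)·p_{n−k}(j−1)
p_1 = [7/8, 1/8]  (j = 0..1)
p_2 = [5/8, 23/64, 1/64]  (j = 0..2)
p_3 = [1/2, 27/64, 39/512, 1/512]  (j = 0..3)
p_4 = [1/8, 45/64, 81/512, 55/4096, 1/4096]  (j = 0..4)
p_5 = [0, 43/64, 73/256, 167/4096, 71/32768, 1/32768]  (j = 0..5)
p_6 = [0, 7/16, 237/512, 371/4096, 285/32768, 87/262144, 1/262144]  (j = 0..6)
E[N_6] = Σ j·p_6(j) = 438169/262144;  E[N_6²] = Σ j²·p_6(j) = 852451/262144
Var[N_6] = 852451/262144 − (438169/262144)² = 31472842383/68719476736

31472842383/68719476736


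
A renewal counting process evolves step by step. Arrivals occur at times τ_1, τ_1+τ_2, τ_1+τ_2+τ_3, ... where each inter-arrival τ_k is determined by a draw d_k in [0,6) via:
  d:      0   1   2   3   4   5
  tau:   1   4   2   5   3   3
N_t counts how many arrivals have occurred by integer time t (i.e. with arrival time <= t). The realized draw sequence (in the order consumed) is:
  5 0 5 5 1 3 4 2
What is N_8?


draw d_1=5: τ_1=3, arrival time A_1=3
draw d_2=0: τ_2=1, arrival time A_2=4
draw d_3=5: τ_3=3, arrival time A_3=7
draw d_4=5: τ_4=3, arrival time A_4=10
draw d_5=1: τ_5=4, arrival time A_5=14
draw d_6=3: τ_6=5, arrival time A_6=19
draw d_7=4: τ_7=3, arrival time A_7=22
draw d_8=2: τ_8=2, arrival time A_8=24
N_t over t=0..8: 0:0 1:0 2:0 3:1 4:2 5:2 6:2 7:3 8:3

3


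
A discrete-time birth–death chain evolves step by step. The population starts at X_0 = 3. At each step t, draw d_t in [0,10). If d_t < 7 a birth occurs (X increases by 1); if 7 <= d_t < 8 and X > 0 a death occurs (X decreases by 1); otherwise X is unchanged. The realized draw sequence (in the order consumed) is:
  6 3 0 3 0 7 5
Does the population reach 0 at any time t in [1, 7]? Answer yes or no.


no

t=0: X=3, d=6 → birth, X_1=4
t=1: X=4, d=3 → birth, X_2=5
t=2: X=5, d=0 → birth, X_3=6
t=3: X=6, d=3 → birth, X_4=7
t=4: X=7, d=0 → birth, X_5=8
t=5: X=8, d=7 → death, X_6=7
t=6: X=7, d=5 → birth, X_7=8


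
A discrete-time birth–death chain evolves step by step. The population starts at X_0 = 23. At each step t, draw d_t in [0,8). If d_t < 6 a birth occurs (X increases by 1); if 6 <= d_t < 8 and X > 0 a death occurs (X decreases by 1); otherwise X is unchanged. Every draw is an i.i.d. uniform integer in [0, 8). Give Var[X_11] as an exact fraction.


33/4

X can drop by at most 1 per step and X_0 = 23 > T = 11, so X_t >= 23 − t >= 12 > 0 for every t <= 11: the floor at 0 (the 'and X > 0' condition) never binds. Hence X_11 = X_0 + Σ_{t<11} Y_t with i.i.d. increments Y_t = y(d_t) ∈ {+1, −1, 0}.
Outcome values over d=0..7: [1, 1, 1, 1, 1, 1, -1, -1]
Σy = 4, Σy² = 8, M = 8
μ = 4/8 = 1/2,  σ² = 8/8 − (1/2)² = 3/4
Independent increments: Var[X_11] = 11·σ² = 11·(3/4) = 33/4


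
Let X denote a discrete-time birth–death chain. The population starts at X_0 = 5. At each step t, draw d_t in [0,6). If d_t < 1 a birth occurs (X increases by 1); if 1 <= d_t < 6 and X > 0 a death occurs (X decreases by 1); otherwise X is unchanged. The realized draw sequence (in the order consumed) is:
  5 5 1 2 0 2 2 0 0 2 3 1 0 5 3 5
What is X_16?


t=0: X=5, d=5 → death, X_1=4
t=1: X=4, d=5 → death, X_2=3
t=2: X=3, d=1 → death, X_3=2
t=3: X=2, d=2 → death, X_4=1
t=4: X=1, d=0 → birth, X_5=2
t=5: X=2, d=2 → death, X_6=1
t=6: X=1, d=2 → death, X_7=0
t=7: X=0, d=0 → birth, X_8=1
t=8: X=1, d=0 → birth, X_9=2
t=9: X=2, d=2 → death, X_10=1
t=10: X=1, d=3 → death, X_11=0
t=11: X=0, d=1 → hold, X_12=0
t=12: X=0, d=0 → birth, X_13=1
t=13: X=1, d=5 → death, X_14=0
t=14: X=0, d=3 → hold, X_15=0
t=15: X=0, d=5 → hold, X_16=0

0


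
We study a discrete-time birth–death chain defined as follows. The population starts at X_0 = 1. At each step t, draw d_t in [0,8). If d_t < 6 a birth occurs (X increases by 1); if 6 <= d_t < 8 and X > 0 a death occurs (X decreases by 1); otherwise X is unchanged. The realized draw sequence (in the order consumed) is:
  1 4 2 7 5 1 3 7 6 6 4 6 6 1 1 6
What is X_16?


3

t=0: X=1, d=1 → birth, X_1=2
t=1: X=2, d=4 → birth, X_2=3
t=2: X=3, d=2 → birth, X_3=4
t=3: X=4, d=7 → death, X_4=3
t=4: X=3, d=5 → birth, X_5=4
t=5: X=4, d=1 → birth, X_6=5
t=6: X=5, d=3 → birth, X_7=6
t=7: X=6, d=7 → death, X_8=5
t=8: X=5, d=6 → death, X_9=4
t=9: X=4, d=6 → death, X_10=3
t=10: X=3, d=4 → birth, X_11=4
t=11: X=4, d=6 → death, X_12=3
t=12: X=3, d=6 → death, X_13=2
t=13: X=2, d=1 → birth, X_14=3
t=14: X=3, d=1 → birth, X_15=4
t=15: X=4, d=6 → death, X_16=3


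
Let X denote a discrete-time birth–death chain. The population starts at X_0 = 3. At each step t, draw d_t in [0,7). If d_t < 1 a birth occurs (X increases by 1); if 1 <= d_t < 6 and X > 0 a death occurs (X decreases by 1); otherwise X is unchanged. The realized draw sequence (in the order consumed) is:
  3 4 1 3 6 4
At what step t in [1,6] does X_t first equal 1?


t=0: X=3, d=3 → death, X_1=2
t=1: X=2, d=4 → death, X_2=1
t=2: X=1, d=1 → death, X_3=0
t=3: X=0, d=3 → hold, X_4=0
t=4: X=0, d=6 → hold, X_5=0
t=5: X=0, d=4 → hold, X_6=0

2


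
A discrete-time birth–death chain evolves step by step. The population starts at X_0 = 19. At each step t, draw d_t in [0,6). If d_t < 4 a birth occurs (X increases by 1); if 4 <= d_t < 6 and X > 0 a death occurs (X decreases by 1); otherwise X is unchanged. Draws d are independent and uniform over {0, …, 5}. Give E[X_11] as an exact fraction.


X can drop by at most 1 per step and X_0 = 19 > T = 11, so X_t >= 19 − t >= 8 > 0 for every t <= 11: the floor at 0 (the 'and X > 0' condition) never binds. Hence X_11 = X_0 + Σ_{t<11} Y_t with i.i.d. increments Y_t = y(d_t) ∈ {+1, −1, 0}.
Outcome values over d=0..5: [1, 1, 1, 1, -1, -1]
Σy = 2, Σy² = 6, M = 6
μ = 2/6 = 1/3,  σ² = 6/6 − (1/3)² = 8/9
E[X_11] = 19 + 11·(1/3) = 68/3

68/3


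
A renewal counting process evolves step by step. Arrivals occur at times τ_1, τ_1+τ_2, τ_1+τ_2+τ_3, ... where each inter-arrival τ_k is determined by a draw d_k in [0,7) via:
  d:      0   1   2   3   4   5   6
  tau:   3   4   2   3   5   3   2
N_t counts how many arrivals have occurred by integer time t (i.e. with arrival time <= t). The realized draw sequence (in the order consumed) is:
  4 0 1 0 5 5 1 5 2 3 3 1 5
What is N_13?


3

draw d_1=4: τ_1=5, arrival time A_1=5
draw d_2=0: τ_2=3, arrival time A_2=8
draw d_3=1: τ_3=4, arrival time A_3=12
draw d_4=0: τ_4=3, arrival time A_4=15
draw d_5=5: τ_5=3, arrival time A_5=18
draw d_6=5: τ_6=3, arrival time A_6=21
draw d_7=1: τ_7=4, arrival time A_7=25
draw d_8=5: τ_8=3, arrival time A_8=28
draw d_9=2: τ_9=2, arrival time A_9=30
draw d_10=3: τ_10=3, arrival time A_10=33
draw d_11=3: τ_11=3, arrival time A_11=36
draw d_12=1: τ_12=4, arrival time A_12=40
draw d_13=5: τ_13=3, arrival time A_13=43
N_t over t=0..13: 0:0 1:0 2:0 3:0 4:0 5:1 6:1 7:1 8:2 9:2 10:2 11:2 12:3 13:3


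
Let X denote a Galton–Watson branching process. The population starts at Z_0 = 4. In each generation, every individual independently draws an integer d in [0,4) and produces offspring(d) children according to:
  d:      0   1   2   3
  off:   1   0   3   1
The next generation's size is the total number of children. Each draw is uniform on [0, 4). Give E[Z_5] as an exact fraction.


Outcome values over d=0..3: [1, 0, 3, 1]
Σy = 5, Σy² = 11, M = 4
μ = 5/4 = 5/4,  σ² = 11/4 − (5/4)² = 19/16
E[Z_0] = 4
E[Z_1] = 5/4·E[Z_0] = 5
E[Z_2] = 5/4·E[Z_1] = 25/4
E[Z_3] = 5/4·E[Z_2] = 125/16
E[Z_4] = 5/4·E[Z_3] = 625/64
E[Z_5] = 5/4·E[Z_4] = 3125/256

3125/256


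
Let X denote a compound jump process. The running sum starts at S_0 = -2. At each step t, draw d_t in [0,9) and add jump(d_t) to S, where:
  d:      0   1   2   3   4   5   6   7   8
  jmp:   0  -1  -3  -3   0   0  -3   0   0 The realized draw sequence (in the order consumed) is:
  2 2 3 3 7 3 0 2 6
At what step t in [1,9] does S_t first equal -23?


9

t=0: S=-2, d=2, jump=-3, S_1=-5
t=1: S=-5, d=2, jump=-3, S_2=-8
t=2: S=-8, d=3, jump=-3, S_3=-11
t=3: S=-11, d=3, jump=-3, S_4=-14
t=4: S=-14, d=7, jump=0, S_5=-14
t=5: S=-14, d=3, jump=-3, S_6=-17
t=6: S=-17, d=0, jump=0, S_7=-17
t=7: S=-17, d=2, jump=-3, S_8=-20
t=8: S=-20, d=6, jump=-3, S_9=-23


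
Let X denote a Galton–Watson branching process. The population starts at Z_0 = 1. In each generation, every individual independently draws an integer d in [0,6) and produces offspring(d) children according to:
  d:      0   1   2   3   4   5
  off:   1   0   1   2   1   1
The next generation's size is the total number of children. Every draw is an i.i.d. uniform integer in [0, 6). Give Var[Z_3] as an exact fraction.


Outcome values over d=0..5: [1, 0, 1, 2, 1, 1]
Σy = 6, Σy² = 8, M = 6
μ = 6/6 = 1,  σ² = 8/6 − (1)² = 1/3
V_0 = 0, E_0 = 1
V_1 = 1/3·E_0 + (1)²·V_0 = 1/3;  E_1 = 1
V_2 = 1/3·E_1 + (1)²·V_1 = 2/3;  E_2 = 1
V_3 = 1/3·E_2 + (1)²·V_2 = 1;  E_3 = 1

1


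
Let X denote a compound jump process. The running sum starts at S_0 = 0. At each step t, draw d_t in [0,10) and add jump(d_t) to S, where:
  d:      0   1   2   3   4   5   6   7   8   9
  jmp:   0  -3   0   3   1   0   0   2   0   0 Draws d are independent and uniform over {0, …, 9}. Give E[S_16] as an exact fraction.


Outcome values over d=0..9: [0, -3, 0, 3, 1, 0, 0, 2, 0, 0]
Σy = 3, Σy² = 23, M = 10
μ = 3/10 = 3/10,  σ² = 23/10 − (3/10)² = 221/100
E[S_16] = 0 + 16·(3/10) = 24/5

24/5


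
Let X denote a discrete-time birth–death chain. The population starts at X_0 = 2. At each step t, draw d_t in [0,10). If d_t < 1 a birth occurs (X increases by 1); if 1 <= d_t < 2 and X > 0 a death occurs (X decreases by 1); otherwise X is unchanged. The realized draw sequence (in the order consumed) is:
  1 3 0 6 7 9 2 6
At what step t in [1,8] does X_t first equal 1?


t=0: X=2, d=1 → death, X_1=1
t=1: X=1, d=3 → hold, X_2=1
t=2: X=1, d=0 → birth, X_3=2
t=3: X=2, d=6 → hold, X_4=2
t=4: X=2, d=7 → hold, X_5=2
t=5: X=2, d=9 → hold, X_6=2
t=6: X=2, d=2 → hold, X_7=2
t=7: X=2, d=6 → hold, X_8=2

1


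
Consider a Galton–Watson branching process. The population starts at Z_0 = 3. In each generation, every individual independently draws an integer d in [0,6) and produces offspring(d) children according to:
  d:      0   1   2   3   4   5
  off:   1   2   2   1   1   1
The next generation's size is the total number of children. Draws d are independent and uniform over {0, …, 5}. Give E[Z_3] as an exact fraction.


Outcome values over d=0..5: [1, 2, 2, 1, 1, 1]
Σy = 8, Σy² = 12, M = 6
μ = 8/6 = 4/3,  σ² = 12/6 − (4/3)² = 2/9
E[Z_0] = 3
E[Z_1] = 4/3·E[Z_0] = 4
E[Z_2] = 4/3·E[Z_1] = 16/3
E[Z_3] = 4/3·E[Z_2] = 64/9

64/9
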